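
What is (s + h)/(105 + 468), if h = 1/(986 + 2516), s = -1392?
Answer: -4874783/2006646 ≈ -2.4293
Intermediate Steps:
h = 1/3502 ≈ 0.00028555
(s + h)/(105 + 468) = (-1392 + 1/3502)/(105 + 468) = -4874783/3502/573 = -4874783/3502*1/573 = -4874783/2006646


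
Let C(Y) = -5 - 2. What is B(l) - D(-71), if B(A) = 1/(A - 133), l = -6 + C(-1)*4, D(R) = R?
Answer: 11856/167 ≈ 70.994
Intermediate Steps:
C(Y) = -7
l = -34 (l = -6 - 7*4 = -6 - 28 = -34)
B(A) = 1/(-133 + A)
B(l) - D(-71) = 1/(-133 - 34) - 1*(-71) = 1/(-167) + 71 = -1/167 + 71 = 11856/167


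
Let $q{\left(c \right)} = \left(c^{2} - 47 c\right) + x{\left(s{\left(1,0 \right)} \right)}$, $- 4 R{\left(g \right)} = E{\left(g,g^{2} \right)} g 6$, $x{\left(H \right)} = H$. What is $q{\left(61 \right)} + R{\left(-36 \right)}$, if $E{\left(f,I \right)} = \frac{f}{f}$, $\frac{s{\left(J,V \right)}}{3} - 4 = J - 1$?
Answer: $920$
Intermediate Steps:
$s{\left(J,V \right)} = 9 + 3 J$ ($s{\left(J,V \right)} = 12 + 3 \left(J - 1\right) = 12 + 3 \left(-1 + J\right) = 12 + \left(-3 + 3 J\right) = 9 + 3 J$)
$E{\left(f,I \right)} = 1$
$R{\left(g \right)} = - \frac{3 g}{2}$ ($R{\left(g \right)} = - \frac{1 g 6}{4} = - \frac{g 6}{4} = - \frac{6 g}{4} = - \frac{3 g}{2}$)
$q{\left(c \right)} = 12 + c^{2} - 47 c$ ($q{\left(c \right)} = \left(c^{2} - 47 c\right) + \left(9 + 3 \cdot 1\right) = \left(c^{2} - 47 c\right) + \left(9 + 3\right) = \left(c^{2} - 47 c\right) + 12 = 12 + c^{2} - 47 c$)
$q{\left(61 \right)} + R{\left(-36 \right)} = \left(12 + 61^{2} - 2867\right) - -54 = \left(12 + 3721 - 2867\right) + 54 = 866 + 54 = 920$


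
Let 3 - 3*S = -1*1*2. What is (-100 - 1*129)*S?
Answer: -1145/3 ≈ -381.67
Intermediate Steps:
S = 5/3 (S = 1 - (-1*1)*2/3 = 1 - (-1)*2/3 = 1 - 1/3*(-2) = 1 + 2/3 = 5/3 ≈ 1.6667)
(-100 - 1*129)*S = (-100 - 1*129)*(5/3) = (-100 - 129)*(5/3) = -229*5/3 = -1145/3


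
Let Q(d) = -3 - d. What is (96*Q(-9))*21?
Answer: 12096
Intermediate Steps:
(96*Q(-9))*21 = (96*(-3 - 1*(-9)))*21 = (96*(-3 + 9))*21 = (96*6)*21 = 576*21 = 12096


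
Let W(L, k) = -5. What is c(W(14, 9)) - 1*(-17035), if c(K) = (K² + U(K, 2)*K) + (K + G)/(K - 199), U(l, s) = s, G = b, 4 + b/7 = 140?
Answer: 3477253/204 ≈ 17045.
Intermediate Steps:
b = 952 (b = -28 + 7*140 = -28 + 980 = 952)
G = 952
c(K) = K² + 2*K + (952 + K)/(-199 + K) (c(K) = (K² + 2*K) + (K + 952)/(K - 199) = (K² + 2*K) + (952 + K)/(-199 + K) = K² + 2*K + (952 + K)/(-199 + K))
c(W(14, 9)) - 1*(-17035) = (952 + (-5)³ - 397*(-5) - 197*(-5)²)/(-199 - 5) - 1*(-17035) = (952 - 125 + 1985 - 197*25)/(-204) + 17035 = -(952 - 125 + 1985 - 4925)/204 + 17035 = -1/204*(-2113) + 17035 = 2113/204 + 17035 = 3477253/204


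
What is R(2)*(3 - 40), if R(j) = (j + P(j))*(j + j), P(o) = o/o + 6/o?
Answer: -888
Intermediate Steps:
P(o) = 1 + 6/o
R(j) = 2*j*(j + (6 + j)/j) (R(j) = (j + (6 + j)/j)*(j + j) = (j + (6 + j)/j)*(2*j) = 2*j*(j + (6 + j)/j))
R(2)*(3 - 40) = (12 + 2*2 + 2*2**2)*(3 - 40) = (12 + 4 + 2*4)*(-37) = (12 + 4 + 8)*(-37) = 24*(-37) = -888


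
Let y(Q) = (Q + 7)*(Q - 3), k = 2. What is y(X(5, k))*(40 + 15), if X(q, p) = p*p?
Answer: 605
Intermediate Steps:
X(q, p) = p²
y(Q) = (-3 + Q)*(7 + Q) (y(Q) = (7 + Q)*(-3 + Q) = (-3 + Q)*(7 + Q))
y(X(5, k))*(40 + 15) = (-21 + (2²)² + 4*2²)*(40 + 15) = (-21 + 4² + 4*4)*55 = (-21 + 16 + 16)*55 = 11*55 = 605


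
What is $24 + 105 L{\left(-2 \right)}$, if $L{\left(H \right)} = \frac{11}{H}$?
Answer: $- \frac{1107}{2} \approx -553.5$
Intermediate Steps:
$24 + 105 L{\left(-2 \right)} = 24 + 105 \frac{11}{-2} = 24 + 105 \cdot 11 \left(- \frac{1}{2}\right) = 24 + 105 \left(- \frac{11}{2}\right) = 24 - \frac{1155}{2} = - \frac{1107}{2}$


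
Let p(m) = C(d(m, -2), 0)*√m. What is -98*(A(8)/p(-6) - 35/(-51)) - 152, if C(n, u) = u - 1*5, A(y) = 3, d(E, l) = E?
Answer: -11182/51 - 49*I*√6/5 ≈ -219.25 - 24.005*I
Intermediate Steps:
C(n, u) = -5 + u (C(n, u) = u - 5 = -5 + u)
p(m) = -5*√m (p(m) = (-5 + 0)*√m = -5*√m)
-98*(A(8)/p(-6) - 35/(-51)) - 152 = -98*(3/((-5*I*√6)) - 35/(-51)) - 152 = -98*(3/((-5*I*√6)) - 35*(-1/51)) - 152 = -98*(3/((-5*I*√6)) + 35/51) - 152 = -98*(3*(I*√6/30) + 35/51) - 152 = -98*(I*√6/10 + 35/51) - 152 = -98*(35/51 + I*√6/10) - 152 = (-3430/51 - 49*I*√6/5) - 152 = -11182/51 - 49*I*√6/5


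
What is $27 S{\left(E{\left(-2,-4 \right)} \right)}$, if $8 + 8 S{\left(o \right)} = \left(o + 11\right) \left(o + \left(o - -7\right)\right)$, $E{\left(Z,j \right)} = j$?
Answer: $- \frac{405}{8} \approx -50.625$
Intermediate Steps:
$S{\left(o \right)} = -1 + \frac{\left(7 + 2 o\right) \left(11 + o\right)}{8}$ ($S{\left(o \right)} = -1 + \frac{\left(o + 11\right) \left(o + \left(o - -7\right)\right)}{8} = -1 + \frac{\left(11 + o\right) \left(o + \left(o + 7\right)\right)}{8} = -1 + \frac{\left(11 + o\right) \left(o + \left(7 + o\right)\right)}{8} = -1 + \frac{\left(11 + o\right) \left(7 + 2 o\right)}{8} = -1 + \frac{\left(7 + 2 o\right) \left(11 + o\right)}{8}$)
$27 S{\left(E{\left(-2,-4 \right)} \right)} = 27 \left(\frac{69}{8} + \frac{\left(-4\right)^{2}}{4} + \frac{29}{8} \left(-4\right)\right) = 27 \left(\frac{69}{8} + \frac{1}{4} \cdot 16 - \frac{29}{2}\right) = 27 \left(\frac{69}{8} + 4 - \frac{29}{2}\right) = 27 \left(- \frac{15}{8}\right) = - \frac{405}{8}$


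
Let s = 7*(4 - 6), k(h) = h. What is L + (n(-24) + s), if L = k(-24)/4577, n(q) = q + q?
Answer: -283798/4577 ≈ -62.005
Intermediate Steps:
n(q) = 2*q
s = -14 (s = 7*(-2) = -14)
L = -24/4577 ≈ -0.0052436
L + (n(-24) + s) = -24/4577 + (2*(-24) - 14) = -24/4577 + (-48 - 14) = -24/4577 - 62 = -283798/4577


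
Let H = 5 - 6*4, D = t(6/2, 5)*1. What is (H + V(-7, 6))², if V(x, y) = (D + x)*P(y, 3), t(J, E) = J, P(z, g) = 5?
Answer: 1521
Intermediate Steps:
D = 3 (D = (6/2)*1 = (6*(½))*1 = 3*1 = 3)
V(x, y) = 15 + 5*x (V(x, y) = (3 + x)*5 = 15 + 5*x)
H = -19 (H = 5 - 24 = -19)
(H + V(-7, 6))² = (-19 + (15 + 5*(-7)))² = (-19 + (15 - 35))² = (-19 - 20)² = (-39)² = 1521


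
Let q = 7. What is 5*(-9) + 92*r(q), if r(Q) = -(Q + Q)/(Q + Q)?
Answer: -137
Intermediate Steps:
r(Q) = -1 (r(Q) = -2*Q/(2*Q) = -2*Q*1/(2*Q) = -1*1 = -1)
5*(-9) + 92*r(q) = 5*(-9) + 92*(-1) = -45 - 92 = -137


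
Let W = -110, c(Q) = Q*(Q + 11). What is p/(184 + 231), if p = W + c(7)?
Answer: 16/415 ≈ 0.038554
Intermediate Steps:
c(Q) = Q*(11 + Q)
p = 16 (p = -110 + 7*(11 + 7) = -110 + 7*18 = -110 + 126 = 16)
p/(184 + 231) = 16/(184 + 231) = 16/415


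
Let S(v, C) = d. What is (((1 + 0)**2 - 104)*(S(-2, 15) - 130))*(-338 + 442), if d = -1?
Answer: 1403272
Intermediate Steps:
S(v, C) = -1
(((1 + 0)**2 - 104)*(S(-2, 15) - 130))*(-338 + 442) = (((1 + 0)**2 - 104)*(-1 - 130))*(-338 + 442) = ((1**2 - 104)*(-131))*104 = ((1 - 104)*(-131))*104 = -103*(-131)*104 = 13493*104 = 1403272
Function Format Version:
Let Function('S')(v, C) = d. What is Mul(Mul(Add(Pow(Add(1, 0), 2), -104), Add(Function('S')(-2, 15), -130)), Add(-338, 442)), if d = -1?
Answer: 1403272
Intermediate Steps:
Function('S')(v, C) = -1
Mul(Mul(Add(Pow(Add(1, 0), 2), -104), Add(Function('S')(-2, 15), -130)), Add(-338, 442)) = Mul(Mul(Add(Pow(Add(1, 0), 2), -104), Add(-1, -130)), Add(-338, 442)) = Mul(Mul(Add(Pow(1, 2), -104), -131), 104) = Mul(Mul(Add(1, -104), -131), 104) = Mul(Mul(-103, -131), 104) = Mul(13493, 104) = 1403272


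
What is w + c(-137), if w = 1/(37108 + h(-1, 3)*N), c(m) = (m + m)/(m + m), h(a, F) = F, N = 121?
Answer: 37472/37471 ≈ 1.0000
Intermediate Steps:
c(m) = 1 (c(m) = (2*m)/((2*m)) = (2*m)*(1/(2*m)) = 1)
w = 1/37471 (w = 1/(37108 + 3*121) = 1/(37108 + 363) = 1/37471 ≈ 2.6687e-5)
w + c(-137) = 1/37471 + 1 = 37472/37471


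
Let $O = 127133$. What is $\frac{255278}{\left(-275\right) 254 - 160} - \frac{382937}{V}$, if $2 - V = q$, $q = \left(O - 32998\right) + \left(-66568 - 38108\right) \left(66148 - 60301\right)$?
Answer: $- \frac{78121636237206}{21421185097195} \approx -3.6469$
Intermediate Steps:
$q = -611946437$ ($q = \left(127133 - 32998\right) + \left(-66568 - 38108\right) \left(66148 - 60301\right) = 94135 - 612040572 = -611946437$)
$V = 611946439$ ($V = 2 - -611946437 = 2 + 611946437 = 611946439$)
$\frac{255278}{\left(-275\right) 254 - 160} - \frac{382937}{V} = \frac{255278}{\left(-275\right) 254 - 160} - \frac{382937}{611946439} = \frac{255278}{-69850 - 160} - \frac{382937}{611946439} = \frac{255278}{-70010} - \frac{382937}{611946439} = 255278 \left(- \frac{1}{70010}\right) - \frac{382937}{611946439} = - \frac{127639}{35005} - \frac{382937}{611946439} = - \frac{78121636237206}{21421185097195}$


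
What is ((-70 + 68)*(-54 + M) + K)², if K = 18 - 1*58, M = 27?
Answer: 196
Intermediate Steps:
K = -40 (K = 18 - 58 = -40)
((-70 + 68)*(-54 + M) + K)² = ((-70 + 68)*(-54 + 27) - 40)² = (-2*(-27) - 40)² = (54 - 40)² = 14² = 196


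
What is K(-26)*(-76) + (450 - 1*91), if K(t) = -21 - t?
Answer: -21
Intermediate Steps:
K(-26)*(-76) + (450 - 1*91) = (-21 - 1*(-26))*(-76) + (450 - 1*91) = (-21 + 26)*(-76) + (450 - 91) = 5*(-76) + 359 = -380 + 359 = -21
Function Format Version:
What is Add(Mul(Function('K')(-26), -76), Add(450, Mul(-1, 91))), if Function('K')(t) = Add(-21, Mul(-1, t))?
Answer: -21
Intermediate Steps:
Add(Mul(Function('K')(-26), -76), Add(450, Mul(-1, 91))) = Add(Mul(Add(-21, Mul(-1, -26)), -76), Add(450, Mul(-1, 91))) = Add(Mul(Add(-21, 26), -76), Add(450, -91)) = Add(Mul(5, -76), 359) = Add(-380, 359) = -21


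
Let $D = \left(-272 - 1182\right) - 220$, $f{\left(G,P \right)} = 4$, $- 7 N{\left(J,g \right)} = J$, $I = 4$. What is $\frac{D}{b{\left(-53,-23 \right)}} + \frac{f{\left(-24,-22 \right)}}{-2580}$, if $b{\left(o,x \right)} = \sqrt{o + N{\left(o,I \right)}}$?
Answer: $- \frac{1}{645} + \frac{279 i \sqrt{2226}}{53} \approx -0.0015504 + 248.37 i$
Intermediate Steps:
$N{\left(J,g \right)} = - \frac{J}{7}$
$b{\left(o,x \right)} = \frac{\sqrt{42} \sqrt{o}}{7}$ ($b{\left(o,x \right)} = \sqrt{o - \frac{o}{7}} = \sqrt{\frac{6 o}{7}} = \frac{\sqrt{42} \sqrt{o}}{7}$)
$D = -1674$ ($D = -1454 - 220 = -1674$)
$\frac{D}{b{\left(-53,-23 \right)}} + \frac{f{\left(-24,-22 \right)}}{-2580} = - \frac{1674}{\frac{1}{7} \sqrt{42} \sqrt{-53}} + \frac{4}{-2580} = - \frac{1674}{\frac{1}{7} \sqrt{42} i \sqrt{53}} + 4 \left(- \frac{1}{2580}\right) = - \frac{1674}{\frac{1}{7} i \sqrt{2226}} - \frac{1}{645} = - 1674 \left(- \frac{i \sqrt{2226}}{318}\right) - \frac{1}{645} = \frac{279 i \sqrt{2226}}{53} - \frac{1}{645} = - \frac{1}{645} + \frac{279 i \sqrt{2226}}{53}$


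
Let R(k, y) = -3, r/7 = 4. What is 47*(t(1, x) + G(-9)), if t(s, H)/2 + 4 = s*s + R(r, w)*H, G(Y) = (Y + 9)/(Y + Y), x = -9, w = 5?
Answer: 2256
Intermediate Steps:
r = 28 (r = 7*4 = 28)
G(Y) = (9 + Y)/(2*Y) (G(Y) = (9 + Y)/((2*Y)) = (9 + Y)*(1/(2*Y)) = (9 + Y)/(2*Y))
t(s, H) = -8 - 6*H + 2*s² (t(s, H) = -8 + 2*(s*s - 3*H) = -8 + 2*(s² - 3*H) = -8 + (-6*H + 2*s²) = -8 - 6*H + 2*s²)
47*(t(1, x) + G(-9)) = 47*((-8 - 6*(-9) + 2*1²) + (½)*(9 - 9)/(-9)) = 47*((-8 + 54 + 2*1) + (½)*(-⅑)*0) = 47*((-8 + 54 + 2) + 0) = 47*(48 + 0) = 47*48 = 2256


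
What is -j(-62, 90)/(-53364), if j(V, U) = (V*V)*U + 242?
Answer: 173101/26682 ≈ 6.4876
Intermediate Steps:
j(V, U) = 242 + U*V² (j(V, U) = V²*U + 242 = U*V² + 242 = 242 + U*V²)
-j(-62, 90)/(-53364) = -(242 + 90*(-62)²)/(-53364) = -(242 + 90*3844)*(-1)/53364 = -(242 + 345960)*(-1)/53364 = -346202*(-1)/53364 = -1*(-173101/26682) = 173101/26682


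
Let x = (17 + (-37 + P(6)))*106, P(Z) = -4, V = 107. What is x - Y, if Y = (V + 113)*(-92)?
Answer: 17696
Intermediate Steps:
Y = -20240 (Y = (107 + 113)*(-92) = 220*(-92) = -20240)
x = -2544 (x = (17 + (-37 - 4))*106 = (17 - 41)*106 = -24*106 = -2544)
x - Y = -2544 - 1*(-20240) = -2544 + 20240 = 17696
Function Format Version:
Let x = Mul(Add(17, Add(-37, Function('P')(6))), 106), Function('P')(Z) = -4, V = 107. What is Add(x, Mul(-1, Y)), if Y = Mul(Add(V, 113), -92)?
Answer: 17696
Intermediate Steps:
Y = -20240 (Y = Mul(Add(107, 113), -92) = Mul(220, -92) = -20240)
x = -2544 (x = Mul(Add(17, Add(-37, -4)), 106) = Mul(Add(17, -41), 106) = Mul(-24, 106) = -2544)
Add(x, Mul(-1, Y)) = Add(-2544, Mul(-1, -20240)) = Add(-2544, 20240) = 17696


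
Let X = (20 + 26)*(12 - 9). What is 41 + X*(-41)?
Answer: -5617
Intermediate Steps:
X = 138 (X = 46*3 = 138)
41 + X*(-41) = 41 + 138*(-41) = 41 - 5658 = -5617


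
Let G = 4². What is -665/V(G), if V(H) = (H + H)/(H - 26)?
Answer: 3325/16 ≈ 207.81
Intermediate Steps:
G = 16
V(H) = 2*H/(-26 + H) (V(H) = (2*H)/(-26 + H) = 2*H/(-26 + H))
-665/V(G) = -665/(2*16/(-26 + 16)) = -665/(2*16/(-10)) = -665/(2*16*(-⅒)) = -665/(-16/5) = -665*(-5/16) = 3325/16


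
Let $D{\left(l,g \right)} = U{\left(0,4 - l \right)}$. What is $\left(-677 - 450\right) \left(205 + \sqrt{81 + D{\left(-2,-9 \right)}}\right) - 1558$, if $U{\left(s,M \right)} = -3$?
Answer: $-232593 - 1127 \sqrt{78} \approx -2.4255 \cdot 10^{5}$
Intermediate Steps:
$D{\left(l,g \right)} = -3$
$\left(-677 - 450\right) \left(205 + \sqrt{81 + D{\left(-2,-9 \right)}}\right) - 1558 = \left(-677 - 450\right) \left(205 + \sqrt{81 - 3}\right) - 1558 = \left(-677 - 450\right) \left(205 + \sqrt{78}\right) - 1558 = - 1127 \left(205 + \sqrt{78}\right) - 1558 = \left(-231035 - 1127 \sqrt{78}\right) - 1558 = -232593 - 1127 \sqrt{78}$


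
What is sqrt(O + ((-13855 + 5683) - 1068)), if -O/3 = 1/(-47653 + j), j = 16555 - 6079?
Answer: I*sqrt(12770874888429)/37177 ≈ 96.125*I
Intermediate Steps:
j = 10476
O = 3/37177 (O = -3/(-47653 + 10476) = -3/(-37177) = -3*(-1/37177) = 3/37177 ≈ 8.0695e-5)
sqrt(O + ((-13855 + 5683) - 1068)) = sqrt(3/37177 + ((-13855 + 5683) - 1068)) = sqrt(3/37177 + (-8172 - 1068)) = sqrt(3/37177 - 9240) = sqrt(-343515477/37177) = I*sqrt(12770874888429)/37177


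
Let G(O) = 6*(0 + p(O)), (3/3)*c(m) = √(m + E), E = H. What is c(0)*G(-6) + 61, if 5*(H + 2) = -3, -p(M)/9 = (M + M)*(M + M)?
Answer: 61 - 7776*I*√65/5 ≈ 61.0 - 12538.0*I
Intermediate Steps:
p(M) = -36*M² (p(M) = -9*(M + M)*(M + M) = -9*2*M*2*M = -36*M²)
H = -13/5 (H = -2 + (⅕)*(-3) = -2 - ⅗ = -13/5 ≈ -2.6000)
E = -13/5 ≈ -2.6000
c(m) = √(-13/5 + m) (c(m) = √(m - 13/5) = √(-13/5 + m))
G(O) = -216*O² (G(O) = 6*(0 - 36*O²) = 6*(-36*O²) = -216*O²)
c(0)*G(-6) + 61 = (√(-65 + 25*0)/5)*(-216*(-6)²) + 61 = (√(-65 + 0)/5)*(-216*36) + 61 = (√(-65)/5)*(-7776) + 61 = ((I*√65)/5)*(-7776) + 61 = (I*√65/5)*(-7776) + 61 = -7776*I*√65/5 + 61 = 61 - 7776*I*√65/5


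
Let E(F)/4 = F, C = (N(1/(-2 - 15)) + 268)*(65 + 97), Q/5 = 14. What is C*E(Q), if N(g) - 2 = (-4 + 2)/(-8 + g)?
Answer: 1679408640/137 ≈ 1.2258e+7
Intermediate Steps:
Q = 70 (Q = 5*14 = 70)
N(g) = 2 - 2/(-8 + g) (N(g) = 2 + (-4 + 2)/(-8 + g) = 2 - 2/(-8 + g))
C = 5997888/137 (C = (2*(-9 + 1/(-2 - 15))/(-8 + 1/(-2 - 15)) + 268)*(65 + 97) = (2*(-9 + 1/(-17))/(-8 + 1/(-17)) + 268)*162 = (2*(-9 - 1/17)/(-8 - 1/17) + 268)*162 = (2*(-154/17)/(-137/17) + 268)*162 = (2*(-17/137)*(-154/17) + 268)*162 = (308/137 + 268)*162 = (37024/137)*162 = 5997888/137 ≈ 43780.)
E(F) = 4*F
C*E(Q) = 5997888*(4*70)/137 = (5997888/137)*280 = 1679408640/137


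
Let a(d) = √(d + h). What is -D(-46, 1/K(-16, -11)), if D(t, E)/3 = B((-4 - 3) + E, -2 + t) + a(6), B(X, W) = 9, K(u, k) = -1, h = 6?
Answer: -27 - 6*√3 ≈ -37.392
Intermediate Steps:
a(d) = √(6 + d) (a(d) = √(d + 6) = √(6 + d))
D(t, E) = 27 + 6*√3 (D(t, E) = 3*(9 + √(6 + 6)) = 3*(9 + √12) = 3*(9 + 2*√3) = 27 + 6*√3)
-D(-46, 1/K(-16, -11)) = -(27 + 6*√3) = -27 - 6*√3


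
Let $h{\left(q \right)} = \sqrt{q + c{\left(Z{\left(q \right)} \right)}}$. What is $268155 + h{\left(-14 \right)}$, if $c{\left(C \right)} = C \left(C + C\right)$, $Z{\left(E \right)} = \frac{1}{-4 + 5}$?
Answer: $268155 + 2 i \sqrt{3} \approx 2.6816 \cdot 10^{5} + 3.4641 i$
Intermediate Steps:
$Z{\left(E \right)} = 1$ ($Z{\left(E \right)} = 1^{-1} = 1$)
$c{\left(C \right)} = 2 C^{2}$ ($c{\left(C \right)} = C 2 C = 2 C^{2}$)
$h{\left(q \right)} = \sqrt{2 + q}$ ($h{\left(q \right)} = \sqrt{q + 2 \cdot 1^{2}} = \sqrt{q + 2 \cdot 1} = \sqrt{q + 2} = \sqrt{2 + q}$)
$268155 + h{\left(-14 \right)} = 268155 + \sqrt{2 - 14} = 268155 + \sqrt{-12} = 268155 + 2 i \sqrt{3}$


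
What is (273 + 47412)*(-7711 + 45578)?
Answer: 1805687895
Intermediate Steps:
(273 + 47412)*(-7711 + 45578) = 47685*37867 = 1805687895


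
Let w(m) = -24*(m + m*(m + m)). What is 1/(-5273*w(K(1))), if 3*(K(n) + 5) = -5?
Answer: 3/31216160 ≈ 9.6104e-8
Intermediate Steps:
K(n) = -20/3 (K(n) = -5 + (⅓)*(-5) = -5 - 5/3 = -20/3)
w(m) = -48*m² - 24*m (w(m) = -24*(m + m*(2*m)) = -24*(m + 2*m²) = -48*m² - 24*m)
1/(-5273*w(K(1))) = 1/(-(-126552)*(-20)*(1 + 2*(-20/3))/3) = 1/(-(-126552)*(-20)*(1 - 40/3)/3) = 1/(-(-126552)*(-20)*(-37)/(3*3)) = 1/(-5273*(-5920/3)) = 1/(31216160/3) = 3/31216160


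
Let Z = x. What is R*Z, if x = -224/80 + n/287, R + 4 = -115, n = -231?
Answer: 87941/205 ≈ 428.98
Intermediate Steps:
R = -119 (R = -4 - 115 = -119)
x = -739/205 (x = -224/80 - 231/287 = -224*1/80 - 231*1/287 = -14/5 - 33/41 = -739/205 ≈ -3.6049)
Z = -739/205 ≈ -3.6049
R*Z = -119*(-739/205) = 87941/205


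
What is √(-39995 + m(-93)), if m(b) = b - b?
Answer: I*√39995 ≈ 199.99*I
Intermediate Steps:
m(b) = 0
√(-39995 + m(-93)) = √(-39995 + 0) = √(-39995) = I*√39995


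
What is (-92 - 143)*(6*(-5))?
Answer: 7050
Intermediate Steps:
(-92 - 143)*(6*(-5)) = -235*(-30) = 7050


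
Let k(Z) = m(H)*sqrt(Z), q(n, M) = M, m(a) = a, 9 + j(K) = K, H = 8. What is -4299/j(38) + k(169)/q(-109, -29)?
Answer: -4403/29 ≈ -151.83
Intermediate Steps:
j(K) = -9 + K
k(Z) = 8*sqrt(Z)
-4299/j(38) + k(169)/q(-109, -29) = -4299/(-9 + 38) + (8*sqrt(169))/(-29) = -4299/29 + (8*13)*(-1/29) = -4299*1/29 + 104*(-1/29) = -4299/29 - 104/29 = -4403/29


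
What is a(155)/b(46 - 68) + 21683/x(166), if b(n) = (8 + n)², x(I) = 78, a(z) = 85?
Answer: 2128249/7644 ≈ 278.42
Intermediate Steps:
a(155)/b(46 - 68) + 21683/x(166) = 85/((8 + (46 - 68))²) + 21683/78 = 85/((8 - 22)²) + 21683*(1/78) = 85/((-14)²) + 21683/78 = 85/196 + 21683/78 = 2128249/7644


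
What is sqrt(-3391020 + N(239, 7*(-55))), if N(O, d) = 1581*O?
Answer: I*sqrt(3013161) ≈ 1735.8*I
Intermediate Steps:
sqrt(-3391020 + N(239, 7*(-55))) = sqrt(-3391020 + 1581*239) = sqrt(-3391020 + 377859) = sqrt(-3013161) = I*sqrt(3013161)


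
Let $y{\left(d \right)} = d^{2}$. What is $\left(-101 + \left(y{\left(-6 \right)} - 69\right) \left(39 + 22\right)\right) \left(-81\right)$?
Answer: $171234$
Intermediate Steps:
$\left(-101 + \left(y{\left(-6 \right)} - 69\right) \left(39 + 22\right)\right) \left(-81\right) = \left(-101 + \left(\left(-6\right)^{2} - 69\right) \left(39 + 22\right)\right) \left(-81\right) = \left(-101 + \left(36 - 69\right) 61\right) \left(-81\right) = \left(-101 - 2013\right) \left(-81\right) = \left(-2114\right) \left(-81\right) = 171234$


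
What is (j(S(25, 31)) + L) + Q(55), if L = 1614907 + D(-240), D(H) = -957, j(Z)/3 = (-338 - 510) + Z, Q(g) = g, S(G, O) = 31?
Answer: 1611554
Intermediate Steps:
j(Z) = -2544 + 3*Z (j(Z) = 3*((-338 - 510) + Z) = 3*(-848 + Z) = -2544 + 3*Z)
L = 1613950 (L = 1614907 - 957 = 1613950)
(j(S(25, 31)) + L) + Q(55) = ((-2544 + 3*31) + 1613950) + 55 = ((-2544 + 93) + 1613950) + 55 = (-2451 + 1613950) + 55 = 1611499 + 55 = 1611554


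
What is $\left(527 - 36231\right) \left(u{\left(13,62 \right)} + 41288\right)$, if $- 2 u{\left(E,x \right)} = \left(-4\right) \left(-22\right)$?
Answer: $-1472575776$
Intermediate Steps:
$u{\left(E,x \right)} = -44$ ($u{\left(E,x \right)} = - \frac{\left(-4\right) \left(-22\right)}{2} = \left(- \frac{1}{2}\right) 88 = -44$)
$\left(527 - 36231\right) \left(u{\left(13,62 \right)} + 41288\right) = \left(527 - 36231\right) \left(-44 + 41288\right) = \left(-35704\right) 41244 = -1472575776$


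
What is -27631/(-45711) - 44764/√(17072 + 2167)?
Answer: 27631/45711 - 44764*√159/1749 ≈ -322.12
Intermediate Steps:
-27631/(-45711) - 44764/√(17072 + 2167) = -27631*(-1/45711) - 44764*√159/1749 = 27631/45711 - 44764*√159/1749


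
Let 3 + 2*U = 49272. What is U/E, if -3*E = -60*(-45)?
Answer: -16423/600 ≈ -27.372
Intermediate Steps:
E = -900 (E = -(-20)*(-45) = -1/3*2700 = -900)
U = 49269/2 (U = -3/2 + (1/2)*49272 = -3/2 + 24636 = 49269/2 ≈ 24635.)
U/E = (49269/2)/(-900) = (49269/2)*(-1/900) = -16423/600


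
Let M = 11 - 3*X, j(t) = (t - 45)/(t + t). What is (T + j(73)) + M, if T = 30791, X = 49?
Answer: 2237829/73 ≈ 30655.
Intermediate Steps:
j(t) = (-45 + t)/(2*t) (j(t) = (-45 + t)/((2*t)) = (-45 + t)*(1/(2*t)) = (-45 + t)/(2*t))
M = -136 (M = 11 - 3*49 = 11 - 147 = -136)
(T + j(73)) + M = (30791 + (½)*(-45 + 73)/73) - 136 = (30791 + (½)*(1/73)*28) - 136 = (30791 + 14/73) - 136 = 2247757/73 - 136 = 2237829/73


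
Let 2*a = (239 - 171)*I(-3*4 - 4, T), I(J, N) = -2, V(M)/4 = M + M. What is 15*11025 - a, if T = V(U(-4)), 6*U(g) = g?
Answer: 165443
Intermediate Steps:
U(g) = g/6
V(M) = 8*M (V(M) = 4*(M + M) = 4*(2*M) = 8*M)
T = -16/3 (T = 8*((⅙)*(-4)) = 8*(-⅔) = -16/3 ≈ -5.3333)
a = -68 (a = ((239 - 171)*(-2))/2 = (68*(-2))/2 = (½)*(-136) = -68)
15*11025 - a = 15*11025 - 1*(-68) = 165375 + 68 = 165443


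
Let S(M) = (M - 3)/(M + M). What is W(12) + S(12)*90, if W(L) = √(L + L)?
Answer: 135/4 + 2*√6 ≈ 38.649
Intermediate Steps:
W(L) = √2*√L (W(L) = √(2*L) = √2*√L)
S(M) = (-3 + M)/(2*M) (S(M) = (-3 + M)/((2*M)) = (-3 + M)*(1/(2*M)) = (-3 + M)/(2*M))
W(12) + S(12)*90 = √2*√12 + ((½)*(-3 + 12)/12)*90 = √2*(2*√3) + ((½)*(1/12)*9)*90 = 2*√6 + (3/8)*90 = 2*√6 + 135/4 = 135/4 + 2*√6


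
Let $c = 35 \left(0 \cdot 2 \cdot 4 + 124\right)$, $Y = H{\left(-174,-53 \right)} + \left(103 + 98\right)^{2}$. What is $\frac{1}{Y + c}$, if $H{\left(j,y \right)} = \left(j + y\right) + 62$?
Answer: $\frac{1}{44576} \approx 2.2434 \cdot 10^{-5}$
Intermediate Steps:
$H{\left(j,y \right)} = 62 + j + y$
$Y = 40236$ ($Y = \left(62 - 174 - 53\right) + \left(103 + 98\right)^{2} = -165 + 201^{2} = -165 + 40401 = 40236$)
$c = 4340$ ($c = 35 \left(0 \cdot 4 + 124\right) = 35 \left(0 + 124\right) = 35 \cdot 124 = 4340$)
$\frac{1}{Y + c} = \frac{1}{40236 + 4340} = \frac{1}{44576}$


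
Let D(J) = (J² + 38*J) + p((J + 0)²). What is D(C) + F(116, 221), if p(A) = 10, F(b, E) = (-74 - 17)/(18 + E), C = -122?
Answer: 2451571/239 ≈ 10258.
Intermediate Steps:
F(b, E) = -91/(18 + E)
D(J) = 10 + J² + 38*J (D(J) = (J² + 38*J) + 10 = 10 + J² + 38*J)
D(C) + F(116, 221) = (10 + (-122)² + 38*(-122)) - 91/(18 + 221) = (10 + 14884 - 4636) - 91/239 = 10258 - 91*1/239 = 10258 - 91/239 = 2451571/239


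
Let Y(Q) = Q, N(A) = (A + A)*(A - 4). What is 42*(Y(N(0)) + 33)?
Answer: 1386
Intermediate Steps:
N(A) = 2*A*(-4 + A) (N(A) = (2*A)*(-4 + A) = 2*A*(-4 + A))
42*(Y(N(0)) + 33) = 42*(2*0*(-4 + 0) + 33) = 42*(2*0*(-4) + 33) = 42*(0 + 33) = 42*33 = 1386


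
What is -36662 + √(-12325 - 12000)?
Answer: -36662 + 5*I*√973 ≈ -36662.0 + 155.96*I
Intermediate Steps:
-36662 + √(-12325 - 12000) = -36662 + √(-24325) = -36662 + 5*I*√973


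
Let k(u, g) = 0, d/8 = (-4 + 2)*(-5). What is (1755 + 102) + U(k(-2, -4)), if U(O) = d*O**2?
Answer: 1857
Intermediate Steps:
d = 80 (d = 8*((-4 + 2)*(-5)) = 8*(-2*(-5)) = 8*10 = 80)
U(O) = 80*O**2
(1755 + 102) + U(k(-2, -4)) = (1755 + 102) + 80*0**2 = 1857 + 80*0 = 1857 + 0 = 1857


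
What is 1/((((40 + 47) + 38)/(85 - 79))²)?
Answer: 36/15625 ≈ 0.0023040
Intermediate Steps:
1/((((40 + 47) + 38)/(85 - 79))²) = 1/(((87 + 38)/6)²) = 1/((125*(⅙))²) = 1/((125/6)²) = 1/(15625/36) = 36/15625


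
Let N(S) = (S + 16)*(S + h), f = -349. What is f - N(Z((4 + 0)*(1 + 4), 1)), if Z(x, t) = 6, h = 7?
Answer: -635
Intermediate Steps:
N(S) = (7 + S)*(16 + S) (N(S) = (S + 16)*(S + 7) = (16 + S)*(7 + S) = (7 + S)*(16 + S))
f - N(Z((4 + 0)*(1 + 4), 1)) = -349 - (112 + 6² + 23*6) = -349 - (112 + 36 + 138) = -349 - 1*286 = -349 - 286 = -635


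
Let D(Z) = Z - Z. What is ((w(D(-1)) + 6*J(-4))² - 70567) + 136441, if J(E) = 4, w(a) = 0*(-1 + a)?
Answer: 66450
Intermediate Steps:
D(Z) = 0
w(a) = 0
((w(D(-1)) + 6*J(-4))² - 70567) + 136441 = ((0 + 6*4)² - 70567) + 136441 = ((0 + 24)² - 70567) + 136441 = (24² - 70567) + 136441 = (576 - 70567) + 136441 = -69991 + 136441 = 66450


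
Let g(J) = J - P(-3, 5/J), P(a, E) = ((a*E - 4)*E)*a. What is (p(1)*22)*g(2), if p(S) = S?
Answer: -3707/2 ≈ -1853.5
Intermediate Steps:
P(a, E) = E*a*(-4 + E*a) (P(a, E) = ((E*a - 4)*E)*a = ((-4 + E*a)*E)*a = (E*(-4 + E*a))*a = E*a*(-4 + E*a))
g(J) = J + 15*(-4 - 15/J)/J (g(J) = J - 5/J*(-3)*(-4 + (5/J)*(-3)) = J - 5/J*(-3)*(-4 - 15/J) = J - (-15)*(-4 - 15/J)/J = J + 15*(-4 - 15/J)/J)
(p(1)*22)*g(2) = (1*22)*(2 - 225/2**2 - 60/2) = 22*(2 - 225*1/4 - 60*1/2) = 22*(2 - 225/4 - 30) = 22*(-337/4) = -3707/2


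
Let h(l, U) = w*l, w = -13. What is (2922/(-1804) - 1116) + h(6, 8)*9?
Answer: -1641297/902 ≈ -1819.6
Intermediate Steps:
h(l, U) = -13*l
(2922/(-1804) - 1116) + h(6, 8)*9 = (2922/(-1804) - 1116) - 13*6*9 = (2922*(-1/1804) - 1116) - 78*9 = (-1461/902 - 1116) - 702 = -1008093/902 - 702 = -1641297/902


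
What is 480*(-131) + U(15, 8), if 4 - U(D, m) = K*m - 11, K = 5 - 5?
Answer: -62865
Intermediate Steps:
K = 0
U(D, m) = 15 (U(D, m) = 4 - (0*m - 11) = 4 - (0 - 11) = 4 - 1*(-11) = 4 + 11 = 15)
480*(-131) + U(15, 8) = 480*(-131) + 15 = -62880 + 15 = -62865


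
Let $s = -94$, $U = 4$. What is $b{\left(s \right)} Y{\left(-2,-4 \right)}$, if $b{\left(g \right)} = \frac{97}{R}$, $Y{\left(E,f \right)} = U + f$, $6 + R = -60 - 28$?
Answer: $0$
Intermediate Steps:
$R = -94$ ($R = -6 - 88 = -94$)
$Y{\left(E,f \right)} = 4 + f$
$b{\left(g \right)} = - \frac{97}{94}$ ($b{\left(g \right)} = \frac{97}{-94} = 97 \left(- \frac{1}{94}\right) = - \frac{97}{94}$)
$b{\left(s \right)} Y{\left(-2,-4 \right)} = - \frac{97 \left(4 - 4\right)}{94} = \left(- \frac{97}{94}\right) 0 = 0$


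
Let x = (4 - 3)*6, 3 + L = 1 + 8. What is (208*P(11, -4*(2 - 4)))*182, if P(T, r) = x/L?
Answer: 37856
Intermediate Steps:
L = 6 (L = -3 + (1 + 8) = -3 + 9 = 6)
x = 6 (x = 1*6 = 6)
P(T, r) = 1 (P(T, r) = 6/6 = 6*(⅙) = 1)
(208*P(11, -4*(2 - 4)))*182 = (208*1)*182 = 208*182 = 37856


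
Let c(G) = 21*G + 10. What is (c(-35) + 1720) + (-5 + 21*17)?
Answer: 1347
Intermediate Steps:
c(G) = 10 + 21*G
(c(-35) + 1720) + (-5 + 21*17) = ((10 + 21*(-35)) + 1720) + (-5 + 21*17) = ((10 - 735) + 1720) + (-5 + 357) = (-725 + 1720) + 352 = 995 + 352 = 1347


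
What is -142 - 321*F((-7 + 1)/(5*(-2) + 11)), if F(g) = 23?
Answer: -7525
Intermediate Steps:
-142 - 321*F((-7 + 1)/(5*(-2) + 11)) = -142 - 321*23 = -142 - 7383 = -7525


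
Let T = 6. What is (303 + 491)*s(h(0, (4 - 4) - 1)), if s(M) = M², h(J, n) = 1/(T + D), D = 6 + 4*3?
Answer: 397/288 ≈ 1.3785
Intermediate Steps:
D = 18 (D = 6 + 12 = 18)
h(J, n) = 1/24 (h(J, n) = 1/(6 + 18) = 1/24)
(303 + 491)*s(h(0, (4 - 4) - 1)) = (303 + 491)*(1/24)² = 794*(1/576) = 397/288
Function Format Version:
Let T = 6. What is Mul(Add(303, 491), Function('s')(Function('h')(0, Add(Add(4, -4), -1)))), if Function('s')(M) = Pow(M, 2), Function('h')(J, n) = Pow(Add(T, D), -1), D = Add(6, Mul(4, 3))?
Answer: Rational(397, 288) ≈ 1.3785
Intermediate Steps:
D = 18 (D = Add(6, 12) = 18)
Function('h')(J, n) = Rational(1, 24) (Function('h')(J, n) = Pow(Add(6, 18), -1) = Pow(24, -1) = Rational(1, 24))
Mul(Add(303, 491), Function('s')(Function('h')(0, Add(Add(4, -4), -1)))) = Mul(Add(303, 491), Pow(Rational(1, 24), 2)) = Mul(794, Rational(1, 576)) = Rational(397, 288)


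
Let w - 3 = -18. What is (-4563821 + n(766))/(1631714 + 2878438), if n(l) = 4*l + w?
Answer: -1140193/1127538 ≈ -1.0112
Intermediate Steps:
w = -15 (w = 3 - 18 = -15)
n(l) = -15 + 4*l (n(l) = 4*l - 15 = -15 + 4*l)
(-4563821 + n(766))/(1631714 + 2878438) = (-4563821 + (-15 + 4*766))/(1631714 + 2878438) = (-4563821 + (-15 + 3064))/4510152 = (-4563821 + 3049)*(1/4510152) = -4560772*1/4510152 = -1140193/1127538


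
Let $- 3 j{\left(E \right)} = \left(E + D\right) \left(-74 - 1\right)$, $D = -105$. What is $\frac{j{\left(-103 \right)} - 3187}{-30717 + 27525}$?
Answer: $\frac{8387}{3192} \approx 2.6275$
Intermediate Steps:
$j{\left(E \right)} = -2625 + 25 E$ ($j{\left(E \right)} = - \frac{\left(E - 105\right) \left(-74 - 1\right)}{3} = - \frac{\left(-105 + E\right) \left(-75\right)}{3} = - \frac{7875 - 75 E}{3} = -2625 + 25 E$)
$\frac{j{\left(-103 \right)} - 3187}{-30717 + 27525} = \frac{\left(-2625 + 25 \left(-103\right)\right) - 3187}{-30717 + 27525} = \frac{\left(-2625 - 2575\right) - 3187}{-3192} = \left(-5200 - 3187\right) \left(- \frac{1}{3192}\right) = \left(-8387\right) \left(- \frac{1}{3192}\right) = \frac{8387}{3192}$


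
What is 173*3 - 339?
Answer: 180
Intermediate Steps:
173*3 - 339 = 519 - 339 = 180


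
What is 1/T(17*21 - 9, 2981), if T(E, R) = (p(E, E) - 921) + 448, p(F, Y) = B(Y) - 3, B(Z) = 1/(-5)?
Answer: -5/2381 ≈ -0.0021000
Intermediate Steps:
B(Z) = -1/5
p(F, Y) = -16/5 (p(F, Y) = -1/5 - 3 = -16/5)
T(E, R) = -2381/5 (T(E, R) = (-16/5 - 921) + 448 = -4621/5 + 448 = -2381/5)
1/T(17*21 - 9, 2981) = 1/(-2381/5) = -5/2381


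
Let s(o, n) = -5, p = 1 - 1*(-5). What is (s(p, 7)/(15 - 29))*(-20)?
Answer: -50/7 ≈ -7.1429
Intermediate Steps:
p = 6 (p = 1 + 5 = 6)
(s(p, 7)/(15 - 29))*(-20) = (-5/(15 - 29))*(-20) = (-5/(-14))*(-20) = -1/14*(-5)*(-20) = (5/14)*(-20) = -50/7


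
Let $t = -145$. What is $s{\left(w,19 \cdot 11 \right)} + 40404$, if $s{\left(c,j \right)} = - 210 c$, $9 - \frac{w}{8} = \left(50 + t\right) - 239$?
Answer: $-535836$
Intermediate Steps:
$w = 2744$ ($w = 72 - 8 \left(\left(50 - 145\right) - 239\right) = 72 - 8 \left(-95 - 239\right) = 72 - -2672 = 72 + 2672 = 2744$)
$s{\left(w,19 \cdot 11 \right)} + 40404 = \left(-210\right) 2744 + 40404 = -576240 + 40404 = -535836$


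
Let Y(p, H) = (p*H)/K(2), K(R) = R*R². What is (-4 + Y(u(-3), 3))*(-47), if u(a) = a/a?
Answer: 1363/8 ≈ 170.38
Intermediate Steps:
u(a) = 1
K(R) = R³
Y(p, H) = H*p/8 (Y(p, H) = (p*H)/(2³) = (H*p)/8 = (H*p)*(⅛) = H*p/8)
(-4 + Y(u(-3), 3))*(-47) = (-4 + (⅛)*3*1)*(-47) = (-4 + 3/8)*(-47) = -29/8*(-47) = 1363/8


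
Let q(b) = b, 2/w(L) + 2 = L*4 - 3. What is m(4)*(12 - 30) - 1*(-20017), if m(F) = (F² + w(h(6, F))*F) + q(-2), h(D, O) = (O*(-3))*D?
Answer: 5791289/293 ≈ 19766.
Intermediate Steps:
h(D, O) = -3*D*O (h(D, O) = (-3*O)*D = -3*D*O)
w(L) = 2/(-5 + 4*L) (w(L) = 2/(-2 + (L*4 - 3)) = 2/(-2 + (4*L - 3)) = 2/(-2 + (-3 + 4*L)) = 2/(-5 + 4*L))
m(F) = -2 + F² + 2*F/(-5 - 72*F) (m(F) = (F² + (2/(-5 + 4*(-3*6*F)))*F) - 2 = (F² + (2/(-5 + 4*(-18*F)))*F) - 2 = (F² + (2/(-5 - 72*F))*F) - 2 = (F² + 2*F/(-5 - 72*F)) - 2 = -2 + F² + 2*F/(-5 - 72*F))
m(4)*(12 - 30) - 1*(-20017) = ((-2*4 + (-2 + 4²)*(5 + 72*4))/(5 + 72*4))*(12 - 30) - 1*(-20017) = ((-8 + (-2 + 16)*(5 + 288))/(5 + 288))*(-18) + 20017 = ((-8 + 14*293)/293)*(-18) + 20017 = ((-8 + 4102)/293)*(-18) + 20017 = ((1/293)*4094)*(-18) + 20017 = (4094/293)*(-18) + 20017 = -73692/293 + 20017 = 5791289/293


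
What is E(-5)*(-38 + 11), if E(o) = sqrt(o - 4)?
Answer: -81*I ≈ -81.0*I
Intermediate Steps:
E(o) = sqrt(-4 + o)
E(-5)*(-38 + 11) = sqrt(-4 - 5)*(-38 + 11) = sqrt(-9)*(-27) = (3*I)*(-27) = -81*I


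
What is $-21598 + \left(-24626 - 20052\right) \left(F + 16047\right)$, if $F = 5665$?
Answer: $-970070334$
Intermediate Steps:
$-21598 + \left(-24626 - 20052\right) \left(F + 16047\right) = -21598 + \left(-24626 - 20052\right) \left(5665 + 16047\right) = -21598 - 970048736 = -970070334$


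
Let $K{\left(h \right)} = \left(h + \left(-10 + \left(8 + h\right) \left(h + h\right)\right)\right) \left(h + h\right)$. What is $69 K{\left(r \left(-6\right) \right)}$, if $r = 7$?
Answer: $-16251984$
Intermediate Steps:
$K{\left(h \right)} = 2 h \left(-10 + h + 2 h \left(8 + h\right)\right)$ ($K{\left(h \right)} = \left(h + \left(-10 + \left(8 + h\right) 2 h\right)\right) 2 h = \left(h + \left(-10 + 2 h \left(8 + h\right)\right)\right) 2 h = \left(-10 + h + 2 h \left(8 + h\right)\right) 2 h = 2 h \left(-10 + h + 2 h \left(8 + h\right)\right)$)
$69 K{\left(r \left(-6\right) \right)} = 69 \cdot 2 \cdot 7 \left(-6\right) \left(-10 + 2 \left(7 \left(-6\right)\right)^{2} + 17 \cdot 7 \left(-6\right)\right) = 69 \cdot 2 \left(-42\right) \left(-10 + 2 \left(-42\right)^{2} + 17 \left(-42\right)\right) = 69 \cdot 2 \left(-42\right) \left(-10 + 2 \cdot 1764 - 714\right) = 69 \cdot 2 \left(-42\right) \left(-10 + 3528 - 714\right) = 69 \cdot 2 \left(-42\right) 2804 = 69 \left(-235536\right) = -16251984$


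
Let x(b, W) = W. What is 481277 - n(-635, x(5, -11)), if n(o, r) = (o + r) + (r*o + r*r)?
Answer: 474817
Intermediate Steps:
n(o, r) = o + r + r**2 + o*r (n(o, r) = (o + r) + (o*r + r**2) = (o + r) + (r**2 + o*r) = o + r + r**2 + o*r)
481277 - n(-635, x(5, -11)) = 481277 - (-635 - 11 + (-11)**2 - 635*(-11)) = 481277 - (-635 - 11 + 121 + 6985) = 481277 - 1*6460 = 481277 - 6460 = 474817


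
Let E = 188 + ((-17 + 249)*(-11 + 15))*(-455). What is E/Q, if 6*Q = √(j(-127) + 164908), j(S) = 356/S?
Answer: -633078*√166234745/1308935 ≈ -6235.9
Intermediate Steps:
E = -422052 (E = 188 + (232*4)*(-455) = 188 + 928*(-455) = 188 - 422240 = -422052)
Q = 2*√166234745/381 (Q = √(356/(-127) + 164908)/6 = √(356*(-1/127) + 164908)/6 = √(-356/127 + 164908)/6 = √(20942960/127)/6 = (4*√166234745/127)/6 = 2*√166234745/381 ≈ 67.681)
E/Q = -422052*3*√166234745/2617870 = -633078*√166234745/1308935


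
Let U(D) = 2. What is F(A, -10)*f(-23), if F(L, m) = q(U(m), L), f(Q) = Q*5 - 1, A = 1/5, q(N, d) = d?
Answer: -116/5 ≈ -23.200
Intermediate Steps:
A = ⅕ ≈ 0.20000
f(Q) = -1 + 5*Q (f(Q) = 5*Q - 1 = -1 + 5*Q)
F(L, m) = L
F(A, -10)*f(-23) = (-1 + 5*(-23))/5 = (-1 - 115)/5 = (⅕)*(-116) = -116/5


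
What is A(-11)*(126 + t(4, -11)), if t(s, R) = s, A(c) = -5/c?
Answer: 650/11 ≈ 59.091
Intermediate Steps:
A(-11)*(126 + t(4, -11)) = (-5/(-11))*(126 + 4) = -5*(-1/11)*130 = (5/11)*130 = 650/11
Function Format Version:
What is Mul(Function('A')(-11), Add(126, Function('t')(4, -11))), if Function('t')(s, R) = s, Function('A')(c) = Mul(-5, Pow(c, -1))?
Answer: Rational(650, 11) ≈ 59.091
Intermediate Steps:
Mul(Function('A')(-11), Add(126, Function('t')(4, -11))) = Mul(Mul(-5, Pow(-11, -1)), Add(126, 4)) = Mul(Mul(-5, Rational(-1, 11)), 130) = Mul(Rational(5, 11), 130) = Rational(650, 11)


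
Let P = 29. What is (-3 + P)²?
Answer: 676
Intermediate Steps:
(-3 + P)² = (-3 + 29)² = 26² = 676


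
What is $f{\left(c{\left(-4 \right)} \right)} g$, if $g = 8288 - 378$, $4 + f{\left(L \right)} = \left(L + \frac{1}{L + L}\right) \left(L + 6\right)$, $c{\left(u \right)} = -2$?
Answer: $-102830$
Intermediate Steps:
$f{\left(L \right)} = -4 + \left(6 + L\right) \left(L + \frac{1}{2 L}\right)$ ($f{\left(L \right)} = -4 + \left(L + \frac{1}{L + L}\right) \left(L + 6\right) = -4 + \left(L + \frac{1}{2 L}\right) \left(6 + L\right) = -4 + \left(6 + L\right) \left(L + \frac{1}{2 L}\right)$)
$g = 7910$ ($g = 8288 - 378 = 7910$)
$f{\left(c{\left(-4 \right)} \right)} g = \left(- \frac{7}{2} + \left(-2\right)^{2} + \frac{3}{-2} + 6 \left(-2\right)\right) 7910 = \left(- \frac{7}{2} + 4 + 3 \left(- \frac{1}{2}\right) - 12\right) 7910 = \left(- \frac{7}{2} + 4 - \frac{3}{2} - 12\right) 7910 = \left(-13\right) 7910 = -102830$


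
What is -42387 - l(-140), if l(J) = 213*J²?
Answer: -4217187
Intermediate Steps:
-42387 - l(-140) = -42387 - 213*(-140)² = -42387 - 213*19600 = -42387 - 1*4174800 = -42387 - 4174800 = -4217187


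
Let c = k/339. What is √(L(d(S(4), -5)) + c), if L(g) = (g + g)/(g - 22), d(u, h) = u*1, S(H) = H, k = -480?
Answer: 2*I*√53449/339 ≈ 1.364*I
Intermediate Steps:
d(u, h) = u
L(g) = 2*g/(-22 + g) (L(g) = (2*g)/(-22 + g) = 2*g/(-22 + g))
c = -160/113 (c = -480/339 = -480*1/339 = -160/113 ≈ -1.4159)
√(L(d(S(4), -5)) + c) = √(2*4/(-22 + 4) - 160/113) = √(2*4/(-18) - 160/113) = √(2*4*(-1/18) - 160/113) = √(-4/9 - 160/113) = √(-1892/1017) = 2*I*√53449/339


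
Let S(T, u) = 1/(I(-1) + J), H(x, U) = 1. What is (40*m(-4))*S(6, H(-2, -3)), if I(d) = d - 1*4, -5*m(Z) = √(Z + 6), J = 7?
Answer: -4*√2 ≈ -5.6569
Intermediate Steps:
m(Z) = -√(6 + Z)/5 (m(Z) = -√(Z + 6)/5 = -√(6 + Z)/5)
I(d) = -4 + d (I(d) = d - 4 = -4 + d)
S(T, u) = ½ (S(T, u) = 1/((-4 - 1) + 7) = 1/(-5 + 7) = 1/2 = ½)
(40*m(-4))*S(6, H(-2, -3)) = (40*(-√(6 - 4)/5))*(½) = (40*(-√2/5))*(½) = -8*√2*(½) = -4*√2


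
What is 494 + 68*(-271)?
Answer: -17934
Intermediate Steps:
494 + 68*(-271) = 494 - 18428 = -17934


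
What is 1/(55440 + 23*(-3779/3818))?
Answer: 166/9199261 ≈ 1.8045e-5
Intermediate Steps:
1/(55440 + 23*(-3779/3818)) = 1/(55440 - 3779/166) = 1/(9199261/166) = 166/9199261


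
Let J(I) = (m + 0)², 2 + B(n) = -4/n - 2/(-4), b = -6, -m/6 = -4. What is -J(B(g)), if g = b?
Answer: -576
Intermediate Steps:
m = 24 (m = -6*(-4) = 24)
g = -6
B(n) = -3/2 - 4/n (B(n) = -2 + (-4/n - 2/(-4)) = -2 + (-4/n - 2*(-¼)) = -2 + (-4/n + ½) = -2 + (½ - 4/n) = -3/2 - 4/n)
J(I) = 576 (J(I) = (24 + 0)² = 24² = 576)
-J(B(g)) = -1*576 = -576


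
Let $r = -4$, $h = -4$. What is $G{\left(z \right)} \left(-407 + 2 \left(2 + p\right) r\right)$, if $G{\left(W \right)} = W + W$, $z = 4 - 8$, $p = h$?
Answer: $3128$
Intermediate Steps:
$p = -4$
$z = -4$ ($z = 4 - 8 = -4$)
$G{\left(W \right)} = 2 W$
$G{\left(z \right)} \left(-407 + 2 \left(2 + p\right) r\right) = 2 \left(-4\right) \left(-407 + 2 \left(2 - 4\right) \left(-4\right)\right) = - 8 \left(-407 + 2 \left(-2\right) \left(-4\right)\right) = - 8 \left(-407 - -16\right) = - 8 \left(-407 + 16\right) = \left(-8\right) \left(-391\right) = 3128$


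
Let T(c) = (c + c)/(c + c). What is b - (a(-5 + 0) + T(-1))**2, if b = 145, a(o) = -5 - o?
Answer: 144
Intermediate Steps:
T(c) = 1 (T(c) = (2*c)/((2*c)) = (2*c)*(1/(2*c)) = 1)
b - (a(-5 + 0) + T(-1))**2 = 145 - ((-5 - (-5 + 0)) + 1)**2 = 145 - ((-5 - 1*(-5)) + 1)**2 = 145 - ((-5 + 5) + 1)**2 = 145 - (0 + 1)**2 = 145 - 1*1**2 = 145 - 1*1 = 145 - 1 = 144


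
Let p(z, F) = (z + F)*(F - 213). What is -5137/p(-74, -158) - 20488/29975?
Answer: -1917424711/2580008200 ≈ -0.74319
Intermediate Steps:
p(z, F) = (-213 + F)*(F + z) (p(z, F) = (F + z)*(-213 + F) = (-213 + F)*(F + z))
-5137/p(-74, -158) - 20488/29975 = -5137/((-158)**2 - 213*(-158) - 213*(-74) - 158*(-74)) - 20488/29975 = -5137/(24964 + 33654 + 15762 + 11692) - 20488*1/29975 = -5137/86072 - 20488/29975 = -1917424711/2580008200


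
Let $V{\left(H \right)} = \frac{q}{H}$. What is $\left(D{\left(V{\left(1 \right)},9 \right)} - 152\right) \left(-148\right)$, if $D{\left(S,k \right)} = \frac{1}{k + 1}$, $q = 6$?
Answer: $\frac{112406}{5} \approx 22481.0$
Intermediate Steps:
$V{\left(H \right)} = \frac{6}{H}$
$D{\left(S,k \right)} = \frac{1}{1 + k}$
$\left(D{\left(V{\left(1 \right)},9 \right)} - 152\right) \left(-148\right) = \left(\frac{1}{1 + 9} - 152\right) \left(-148\right) = \left(\frac{1}{10} - 152\right) \left(-148\right) = \left(- \frac{1519}{10}\right) \left(-148\right) = \frac{112406}{5}$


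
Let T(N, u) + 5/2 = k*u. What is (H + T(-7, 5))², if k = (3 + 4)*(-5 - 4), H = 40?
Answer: 308025/4 ≈ 77006.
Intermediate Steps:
k = -63 (k = 7*(-9) = -63)
T(N, u) = -5/2 - 63*u
(H + T(-7, 5))² = (40 + (-5/2 - 63*5))² = (40 + (-5/2 - 315))² = (40 - 635/2)² = (-555/2)² = 308025/4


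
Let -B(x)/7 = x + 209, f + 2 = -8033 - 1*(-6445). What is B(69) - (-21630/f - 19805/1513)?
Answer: -9181706/4717 ≈ -1946.5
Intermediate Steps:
f = -1590 (f = -2 + (-8033 - 1*(-6445)) = -2 + (-8033 + 6445) = -2 - 1588 = -1590)
B(x) = -1463 - 7*x (B(x) = -7*(x + 209) = -7*(209 + x) = -1463 - 7*x)
B(69) - (-21630/f - 19805/1513) = (-1463 - 7*69) - (-21630/(-1590) - 19805/1513) = (-1463 - 483) - (-21630*(-1/1590) - 19805*1/1513) = -1946 - (721/53 - 1165/89) = -1946 - 1*2424/4717 = -1946 - 2424/4717 = -9181706/4717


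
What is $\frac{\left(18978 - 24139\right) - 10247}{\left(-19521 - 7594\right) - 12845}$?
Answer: $\frac{214}{555} \approx 0.38559$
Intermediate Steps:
$\frac{\left(18978 - 24139\right) - 10247}{\left(-19521 - 7594\right) - 12845} = \frac{-5161 - 10247}{\left(-19521 - 7594\right) - 12845} = - \frac{15408}{-27115 - 12845} = - \frac{15408}{-39960} = \left(-15408\right) \left(- \frac{1}{39960}\right) = \frac{214}{555}$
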